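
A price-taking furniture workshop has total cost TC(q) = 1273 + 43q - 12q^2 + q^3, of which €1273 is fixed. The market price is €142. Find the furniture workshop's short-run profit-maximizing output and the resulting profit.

Profit = -€63 at q = 11

AVC = 43 - 12q + q^2; min AVC = €7 at q = 6. Since P = €142 ≥ min AVC, the firm produces.
With MC = 43 - 24q + 3q^2, P = MC on the upward-sloping part at q* = 11.
TR = 142·11 = 1562. TC = 1273 + 352 = 1625. Profit = 1562 − 1625 = -€63.
Shutting down would mean losing the fixed cost of €1273, so operating at a loss of €63 is better by €1210.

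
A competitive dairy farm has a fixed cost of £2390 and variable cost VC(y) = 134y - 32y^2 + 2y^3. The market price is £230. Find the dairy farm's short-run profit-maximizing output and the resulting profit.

Profit = -£86 at y = 12

AVC = 134 - 32y + 2y^2; min AVC = £6 at y = 8. Since P = £230 ≥ min AVC, the firm produces.
MC = 134 - 64y + 6y^2. Setting P = MC and taking the root on the rising branch gives y* = 12.
TR = 230·12 = 2760. TC = 2390 + 456 = 2846. Profit = 2760 − 2846 = -£86.
That loss of £86 beats the £2390 the firm would lose by shutting down; producing recovers £2304 of fixed cost.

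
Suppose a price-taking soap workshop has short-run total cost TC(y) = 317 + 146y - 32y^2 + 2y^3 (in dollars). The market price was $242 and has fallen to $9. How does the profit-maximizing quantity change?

AVC = 146 - 32y + 2y^2, minimized at y = 8 where min AVC = $18. MC = 146 - 64y + 6y^2.
With P = $242 above the shutdown price, P = MC gives y = 12.
At P = $9 < min AVC = $18, price no longer covers variable cost at any output, so the firm shuts down: y = 0.

Output falls from 12 to 0 (the firm shuts down)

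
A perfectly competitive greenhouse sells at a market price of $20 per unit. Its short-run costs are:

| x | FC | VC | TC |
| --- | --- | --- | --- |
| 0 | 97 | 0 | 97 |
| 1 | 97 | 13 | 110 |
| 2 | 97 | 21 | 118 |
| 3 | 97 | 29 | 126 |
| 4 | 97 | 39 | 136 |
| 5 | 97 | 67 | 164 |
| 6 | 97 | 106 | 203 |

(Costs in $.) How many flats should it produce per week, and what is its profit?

x = 4; profit = -$56

Tabulate TR − TC: x=0: -97; x=1: -90; x=2: -78; x=3: -66; x=4: -56; x=5: -64; x=6: -83.
Profit is maximized at x = 4. AVC there is 39/4 = $9.75 ≤ P, so producing beats shutting down (which would give -$97).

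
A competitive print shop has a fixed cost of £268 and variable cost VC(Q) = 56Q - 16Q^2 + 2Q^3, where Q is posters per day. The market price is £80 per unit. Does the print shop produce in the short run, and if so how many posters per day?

Strip out fixed cost: VC = 56Q - 16Q^2 + 2Q^3. Then AVC = 56 - 16Q + 2Q^2 and MC = 56 - 32Q + 6Q^2.
The AVC parabola has its vertex at Q = 16/4 = 4, where AVC = 56 - 16·4 + 2·4^2 = £24.
Since P = £80 ≥ min AVC = £24, price covers variable cost and the firm should produce.
Solving P = MC: -24 - 32Q + 6Q^2 = 0 ⇒ Q = -2/3 or 6. On the upward-sloping branch, Q* = 6.
Check: AVC at Q = 6 is £32 ≤ P, so revenue covers variable cost.
Profit = P·Q − TC = 80·6 − 460 = £20.

Produce at Q = 6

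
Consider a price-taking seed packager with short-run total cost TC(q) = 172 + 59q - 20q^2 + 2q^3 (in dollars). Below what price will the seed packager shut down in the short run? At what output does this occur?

Short-run supply begins at min AVC. From VC = 59q - 20q^2 + 2q^3, AVC = 59 - 20q + 2q^2.
At the minimum of AVC, MC = AVC. MC = 59 - 40q + 6q^2; setting MC = AVC gives 4q^2 - 20q = 0, so q = 5. min AVC = 9.
So the shutdown price is $9.

$9 per unit, at q = 5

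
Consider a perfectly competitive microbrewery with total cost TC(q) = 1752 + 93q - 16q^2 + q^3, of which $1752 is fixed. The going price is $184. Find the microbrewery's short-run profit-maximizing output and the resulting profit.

AVC = 93 - 16q + q^2 has its minimum $29 at q = 8; price $184 clears that bar, so the firm operates.
With MC = 93 - 32q + 3q^2, P = MC on the upward-sloping part at q* = 13.
TR = 184·13 = 2392. TC = 1752 + 702 = 2454. Profit = 2392 − 2454 = -$62.
By producing, the firm covers all variable cost plus $1690 of fixed cost; shutting down would lose the full $1752.

Profit = -$62 at q = 13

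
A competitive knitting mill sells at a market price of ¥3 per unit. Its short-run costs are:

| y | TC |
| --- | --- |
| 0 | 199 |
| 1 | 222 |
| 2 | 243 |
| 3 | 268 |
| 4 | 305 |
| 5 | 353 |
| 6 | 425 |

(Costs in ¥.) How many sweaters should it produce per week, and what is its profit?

Profit at each row (π = 3y − TC): y=0: -199; y=1: -219; y=2: -237; y=3: -259; y=4: -293; y=5: -338; y=6: -407.
Profit is highest at y = 0. Equivalently, the lowest AVC in the table is 44/2 ≈ ¥22 at y = 2, and P = ¥3 falls below it — price never covers variable cost, so the firm shuts down and loses only its fixed cost.

y = 0 (shut down); profit = -¥199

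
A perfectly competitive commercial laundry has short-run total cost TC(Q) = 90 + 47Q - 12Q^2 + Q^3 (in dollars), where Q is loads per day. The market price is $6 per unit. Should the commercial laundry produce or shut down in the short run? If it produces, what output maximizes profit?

Shut down

Variable cost is VC = 47Q - 12Q^2 + Q^3, so AVC = VC/Q = 47 - 12Q + Q^2 and MC = dTC/dQ = 47 - 24Q + 3Q^2.
The AVC parabola has its vertex at Q = 12/2 = 6, where AVC = 47 - 12·6 + 6^2 = $11.
P = $6 lies below min AVC = $11; no output level covers variable cost.
Best response: produce nothing and absorb the $90 fixed cost.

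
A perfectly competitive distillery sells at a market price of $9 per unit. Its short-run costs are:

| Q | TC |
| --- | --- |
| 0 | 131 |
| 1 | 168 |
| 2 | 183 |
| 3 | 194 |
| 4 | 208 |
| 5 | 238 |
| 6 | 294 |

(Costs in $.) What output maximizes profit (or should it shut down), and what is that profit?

Profit at each row (π = 9Q − TC): Q=0: -131; Q=1: -159; Q=2: -165; Q=3: -167; Q=4: -172; Q=5: -193; Q=6: -240.
Profit is highest at Q = 0. Equivalently, the lowest AVC in the table is 77/4 ≈ $19.25 at Q = 4, and P = $9 falls below it — price never covers variable cost, so the firm shuts down and loses only its fixed cost.

Q = 0 (shut down); profit = -$131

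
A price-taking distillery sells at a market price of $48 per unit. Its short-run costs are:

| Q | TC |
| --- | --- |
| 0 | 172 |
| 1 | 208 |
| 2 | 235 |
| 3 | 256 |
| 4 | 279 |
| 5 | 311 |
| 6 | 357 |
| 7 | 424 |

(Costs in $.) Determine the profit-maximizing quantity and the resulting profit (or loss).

Tabulate TR − TC: Q=0: -172; Q=1: -160; Q=2: -139; Q=3: -112; Q=4: -87; Q=5: -71; Q=6: -69; Q=7: -88.
Profit is maximized at Q = 6. AVC there is 185/6 = $30.83 ≤ P, so producing beats shutting down (which would give -$172).

Q = 6; profit = -$69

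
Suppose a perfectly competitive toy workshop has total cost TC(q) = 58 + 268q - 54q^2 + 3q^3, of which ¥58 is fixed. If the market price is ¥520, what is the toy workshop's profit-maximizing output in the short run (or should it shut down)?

Produce at q = 14

Variable cost is VC = 268q - 54q^2 + 3q^3, so AVC = VC/q = 268 - 54q + 3q^2 and MC = dTC/dq = 268 - 108q + 9q^2.
The AVC parabola has its vertex at q = 54/6 = 9, where AVC = 268 - 54·9 + 3·9^2 = ¥25.
P = ¥520 exceeds min AVC = ¥25, so the firm stays open.
Set P = MC: 520 = 268 - 108q + 9q^2 → -252 - 108q + 9q^2 = 0. The roots are q = -2 and q = 14; the profit-maximizing output is on the rising part of MC, so q* = 14.
Check: AVC at q = 14 is ¥100 ≤ P, so revenue covers variable cost.
Profit = P·q − TC = 520·14 − 1458 = ¥5822.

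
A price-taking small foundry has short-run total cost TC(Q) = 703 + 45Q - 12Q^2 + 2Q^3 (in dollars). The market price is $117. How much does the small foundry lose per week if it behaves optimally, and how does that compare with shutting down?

AVC = 45 - 12Q + 2Q^2; min AVC = $27 at Q = 3. Since P = $117 ≥ min AVC, the firm produces.
With MC = 45 - 24Q + 6Q^2, P = MC on the upward-sloping part at Q* = 6.
TR = 117·6 = 702. TC = 703 + 270 = 973. Profit = 702 − 973 = -$271.
That loss of $271 beats the $703 the firm would lose by shutting down; producing recovers $432 of fixed cost.

Profit = -$271 at Q = 6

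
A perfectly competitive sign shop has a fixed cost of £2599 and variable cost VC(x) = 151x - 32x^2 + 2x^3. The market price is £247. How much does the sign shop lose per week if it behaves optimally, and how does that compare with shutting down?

Profit = -£295 at x = 12

AVC = 151 - 32x + 2x^2 has its minimum £23 at x = 8; price £247 clears that bar, so the firm operates.
With MC = 151 - 64x + 6x^2, P = MC on the upward-sloping part at x* = 12.
TR = 247·12 = 2964. TC = 2599 + 660 = 3259. Profit = 2964 − 3259 = -£295.
By producing, the firm covers all variable cost plus £2304 of fixed cost; shutting down would lose the full £2599.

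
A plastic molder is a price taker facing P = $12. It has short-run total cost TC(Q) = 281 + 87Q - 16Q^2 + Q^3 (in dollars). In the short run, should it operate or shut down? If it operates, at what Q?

Shut down

From TC, MC = TC'(Q) = 87 - 32Q + 3Q^2 and AVC = VC/Q = 87 - 16Q + Q^2.
AVC hits its minimum where MC = AVC, at Q = 8, giving min AVC = 87 - 16·8 + 8^2 = $23.
With P < min AVC ($12 < $23), every unit sold adds to the loss.
Best response: produce nothing and absorb the $281 fixed cost.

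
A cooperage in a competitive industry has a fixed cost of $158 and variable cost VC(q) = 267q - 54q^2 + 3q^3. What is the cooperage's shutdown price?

$24 per unit

The firm shuts down when price falls below the minimum of average variable cost. AVC = VC/q = 267 - 54q + 3q^2.
dAVC/dq = -54 + 6q = 0 gives q = 9. min AVC = 267 - 54·9 + 3·9^2 = 24.
The firm shuts down for any P below $24.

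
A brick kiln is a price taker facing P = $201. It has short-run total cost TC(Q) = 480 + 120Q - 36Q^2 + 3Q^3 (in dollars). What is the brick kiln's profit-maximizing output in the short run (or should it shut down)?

Variable cost is VC = 120Q - 36Q^2 + 3Q^3, so AVC = VC/Q = 120 - 36Q + 3Q^2 and MC = dTC/dQ = 120 - 72Q + 9Q^2.
AVC hits its minimum where MC = AVC, at Q = 6, giving min AVC = 120 - 36·6 + 3·6^2 = $12.
Because $201 ≥ $12, revenue can cover variable cost; the firm operates.
Set P = MC: 201 = 120 - 72Q + 9Q^2 → -81 - 72Q + 9Q^2 = 0. The roots are Q = -1 and Q = 9; the profit-maximizing output is on the rising part of MC, so Q* = 9.
Check: AVC at Q = 9 is $39 ≤ P, so revenue covers variable cost.
Profit = P·Q − TC = 201·9 − 831 = $978.

Produce at Q = 9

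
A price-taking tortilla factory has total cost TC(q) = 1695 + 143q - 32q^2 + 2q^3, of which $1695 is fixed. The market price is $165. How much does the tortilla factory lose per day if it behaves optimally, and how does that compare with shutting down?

Profit = -$243 at q = 11

AVC = 143 - 32q + 2q^2 has its minimum $15 at q = 8; price $165 clears that bar, so the firm operates.
MC = 143 - 64q + 6q^2. Setting P = MC and taking the root on the rising branch gives q* = 11.
TR = 165·11 = 1815. TC = 1695 + 363 = 2058. Profit = 1815 − 2058 = -$243.
By producing, the firm covers all variable cost plus $1452 of fixed cost; shutting down would lose the full $1695.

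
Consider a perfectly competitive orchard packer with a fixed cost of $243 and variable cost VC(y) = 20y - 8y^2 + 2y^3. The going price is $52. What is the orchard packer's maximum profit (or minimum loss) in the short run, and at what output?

AVC = 20 - 8y + 2y^2; min AVC = $12 at y = 2. Since P = $52 ≥ min AVC, the firm produces.
With MC = 20 - 16y + 6y^2, P = MC on the upward-sloping part at y* = 4.
TR = 52·4 = 208. TC = 243 + 80 = 323. Profit = 208 − 323 = -$115.
By producing, the firm covers all variable cost plus $128 of fixed cost; shutting down would lose the full $243.

Profit = -$115 at y = 4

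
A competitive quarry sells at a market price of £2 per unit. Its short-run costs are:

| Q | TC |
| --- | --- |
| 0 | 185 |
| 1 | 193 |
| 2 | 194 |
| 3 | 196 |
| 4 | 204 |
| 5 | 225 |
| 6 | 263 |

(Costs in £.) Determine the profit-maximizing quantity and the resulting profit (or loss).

Compute π = P·Q − TC at each output: Q=0: -185; Q=1: -191; Q=2: -190; Q=3: -190; Q=4: -196; Q=5: -215; Q=6: -251.
Profit is highest at Q = 0. Equivalently, the lowest AVC in the table is 11/3 ≈ £3.67 at Q = 3, and P = £2 falls below it — price never covers variable cost, so the firm shuts down and loses only its fixed cost.

Q = 0 (shut down); profit = -£185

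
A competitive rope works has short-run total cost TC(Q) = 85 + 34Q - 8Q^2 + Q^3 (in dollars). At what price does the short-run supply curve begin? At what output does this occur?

$18 per unit, at Q = 4

The firm shuts down when price falls below the minimum of average variable cost. AVC = VC/Q = 34 - 8Q + Q^2.
At the minimum of AVC, MC = AVC. MC = 34 - 16Q + 3Q^2; setting MC = AVC gives 2Q^2 - 8Q = 0, so Q = 4. min AVC = 18.
For P < $18 the firm produces nothing.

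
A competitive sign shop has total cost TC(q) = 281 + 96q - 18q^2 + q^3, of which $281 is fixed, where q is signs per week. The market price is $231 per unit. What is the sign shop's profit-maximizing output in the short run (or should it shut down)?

Produce at q = 15

Variable cost is VC = 96q - 18q^2 + q^3, so AVC = VC/q = 96 - 18q + q^2 and MC = dTC/dq = 96 - 36q + 3q^2.
The AVC parabola has its vertex at q = 18/2 = 9, where AVC = 96 - 18·9 + 9^2 = $15.
Because $231 ≥ $15, revenue can cover variable cost; the firm operates.
P = MC gives -135 - 36q + 3q^2 = 0, with roots -3 and 15. Take the larger (rising MC): q* = 15.
Check: AVC at q = 15 is $51 ≤ P, so revenue covers variable cost.
Profit = P·q − TC = 231·15 − 1046 = $2419.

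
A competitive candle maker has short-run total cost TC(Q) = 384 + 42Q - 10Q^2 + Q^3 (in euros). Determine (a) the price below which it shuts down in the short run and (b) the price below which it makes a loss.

Shutdown price = €17; break-even price = €74

Shutdown price = min AVC. AVC = 42 - 10Q + Q^2, with vertex at Q = 5 and minimum €17.
ATC = 384/Q + 42 - 10Q + Q^2. Setting dATC/dQ = −384/Q^2 − 10 + 2Q = 0 gives Q = 8 (since 2·8^3 − 10·8^2 = 384).
min ATC = 384/8 + 42 − 10·8 + 8^2 = €74. That is the break-even price.
Between these two prices the firm operates at a loss; above €74 it earns a profit.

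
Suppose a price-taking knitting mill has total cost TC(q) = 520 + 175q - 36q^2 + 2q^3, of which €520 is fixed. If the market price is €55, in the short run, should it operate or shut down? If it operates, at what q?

From TC, MC = TC'(q) = 175 - 72q + 6q^2 and AVC = VC/q = 175 - 36q + 2q^2.
The AVC parabola has its vertex at q = 36/4 = 9, where AVC = 175 - 36·9 + 2·9^2 = €13.
P = €55 exceeds min AVC = €13, so the firm stays open.
P = MC gives 120 - 72q + 6q^2 = 0, with roots 2 and 10. Take the larger (rising MC): q* = 10.
Check: AVC at q = 10 is €15 ≤ P, so revenue covers variable cost.
Profit = P·q − TC = 55·10 − 670 = -€120, a loss, but smaller than the €520 fixed cost the firm would lose by shutting down.

Produce at q = 10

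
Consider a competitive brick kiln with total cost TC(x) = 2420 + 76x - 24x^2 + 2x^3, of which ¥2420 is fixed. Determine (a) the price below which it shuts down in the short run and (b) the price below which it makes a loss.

Shutdown price = ¥4; break-even price = ¥274

AVC = 76 - 24x + 2x^2; minimized at x = 6, giving min AVC = ¥4. That is the shutdown price.
ATC = 2420/x + 76 - 24x + 2x^2. Setting dATC/dx = −2420/x^2 − 24 + 4x = 0 gives x = 11 (since 4·11^3 − 24·11^2 = 2420).
min ATC = 2420/11 + 76 − 24·11 + 2·11^2 = ¥274. That is the break-even price.
For ¥4 ≤ P < ¥274 the firm produces at a loss; below ¥4 it shuts down.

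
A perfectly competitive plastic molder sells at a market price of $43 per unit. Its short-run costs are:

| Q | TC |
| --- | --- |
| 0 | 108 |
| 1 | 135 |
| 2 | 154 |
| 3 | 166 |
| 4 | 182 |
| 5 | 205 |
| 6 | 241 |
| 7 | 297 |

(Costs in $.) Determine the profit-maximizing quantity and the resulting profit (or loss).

Q = 6; profit = $17

Compute π = P·Q − TC at each output: Q=0: -108; Q=1: -92; Q=2: -68; Q=3: -37; Q=4: -10; Q=5: 10; Q=6: 17; Q=7: 4.
Profit is maximized at Q = 6. AVC there is 133/6 = $22.17 ≤ P, so producing beats shutting down (which would give -$108).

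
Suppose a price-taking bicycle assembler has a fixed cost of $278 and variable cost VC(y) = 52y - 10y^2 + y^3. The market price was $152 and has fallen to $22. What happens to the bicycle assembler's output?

Output falls from 10 to 0 (the firm shuts down)

AVC = 52 - 10y + y^2, minimized at y = 5 where min AVC = $27. MC = 52 - 20y + 3y^2.
At P = $152 ≥ min AVC, set P = MC on the rising branch: y = 10.
At P = $22 < min AVC = $27, price no longer covers variable cost at any output, so the firm shuts down: y = 0.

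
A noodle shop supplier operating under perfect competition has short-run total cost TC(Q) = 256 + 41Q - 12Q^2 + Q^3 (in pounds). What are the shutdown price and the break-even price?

Shutdown price = £5; break-even price = £41

AVC = 41 - 12Q + Q^2; minimized at Q = 6, giving min AVC = £5. That is the shutdown price.
ATC = 256/Q + 41 - 12Q + Q^2. Setting dATC/dQ = −256/Q^2 − 12 + 2Q = 0 gives Q = 8 (since 2·8^3 − 12·8^2 = 256).
min ATC = 256/8 + 41 − 12·8 + 8^2 = £41. That is the break-even price.
Between these two prices the firm operates at a loss; above £41 it earns a profit.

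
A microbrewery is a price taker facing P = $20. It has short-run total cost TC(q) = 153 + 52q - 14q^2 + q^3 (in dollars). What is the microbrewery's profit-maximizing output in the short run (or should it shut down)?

From TC, MC = TC'(q) = 52 - 28q + 3q^2 and AVC = VC/q = 52 - 14q + q^2.
AVC is minimized where dAVC/dq = -14 + 2q = 0, at q = 7; min AVC = 52 - 14·7 + 7^2 = $3.
Because $20 ≥ $3, revenue can cover variable cost; the firm operates.
Solving P = MC: 32 - 28q + 3q^2 = 0 ⇒ q = 4/3 or 8. On the upward-sloping branch, q* = 8.
Check: AVC at q = 8 is $4 ≤ P, so revenue covers variable cost.
Profit = P·q − TC = 20·8 − 185 = -$25, a loss, but smaller than the $153 fixed cost the firm would lose by shutting down.

Produce at q = 8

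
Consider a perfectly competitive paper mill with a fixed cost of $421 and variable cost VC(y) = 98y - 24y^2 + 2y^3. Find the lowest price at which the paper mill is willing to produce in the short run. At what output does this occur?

$26 per unit, at y = 6

The shutdown price is the minimum of AVC. VC = 98y - 24y^2 + 2y^3, so AVC = 98 - 24y + 2y^2.
At the minimum of AVC, MC = AVC. MC = 98 - 48y + 6y^2; setting MC = AVC gives 4y^2 - 24y = 0, so y = 6. min AVC = 26.
For P < $26 the firm produces nothing.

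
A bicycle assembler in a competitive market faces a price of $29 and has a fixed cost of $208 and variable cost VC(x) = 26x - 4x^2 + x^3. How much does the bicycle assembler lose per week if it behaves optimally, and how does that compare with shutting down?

AVC = 26 - 4x + x^2; min AVC = $22 at x = 2. Since P = $29 ≥ min AVC, the firm produces.
With MC = 26 - 8x + 3x^2, P = MC on the upward-sloping part at x* = 3.
TR = 29·3 = 87. TC = 208 + 69 = 277. Profit = 87 − 277 = -$190.
By producing, the firm covers all variable cost plus $18 of fixed cost; shutting down would lose the full $208.

Profit = -$190 at x = 3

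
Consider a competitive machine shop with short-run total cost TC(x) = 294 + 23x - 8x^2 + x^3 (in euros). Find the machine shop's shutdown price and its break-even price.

Shutdown price = min AVC. AVC = 23 - 8x + x^2, with vertex at x = 4 and minimum €7.
ATC = 294/x + 23 - 8x + x^2. Setting dATC/dx = −294/x^2 − 8 + 2x = 0 gives x = 7 (since 2·7^3 − 8·7^2 = 294).
min ATC = 294/7 + 23 − 8·7 + 7^2 = €58. That is the break-even price.
Between these two prices the firm operates at a loss; above €58 it earns a profit.

Shutdown price = €7; break-even price = €58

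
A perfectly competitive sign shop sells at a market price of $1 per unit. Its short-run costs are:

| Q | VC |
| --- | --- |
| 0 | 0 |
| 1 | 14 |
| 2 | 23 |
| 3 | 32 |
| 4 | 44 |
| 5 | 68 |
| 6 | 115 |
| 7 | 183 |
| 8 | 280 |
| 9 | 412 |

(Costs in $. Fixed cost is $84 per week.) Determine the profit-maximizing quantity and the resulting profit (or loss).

Compute π = P·Q − TC at each output: Q=0: -84; Q=1: -97; Q=2: -105; Q=3: -113; Q=4: -124; Q=5: -147; Q=6: -193; Q=7: -260; Q=8: -356; Q=9: -487.
Profit is highest at Q = 0. Equivalently, the lowest AVC in the table is 32/3 ≈ $10.67 at Q = 3, and P = $1 falls below it — price never covers variable cost, so the firm shuts down and loses only its fixed cost.

Q = 0 (shut down); profit = -$84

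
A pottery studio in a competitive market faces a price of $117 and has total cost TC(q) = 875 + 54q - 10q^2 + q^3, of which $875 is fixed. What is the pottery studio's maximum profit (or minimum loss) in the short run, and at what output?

Profit = -$227 at q = 9

AVC = 54 - 10q + q^2; min AVC = $29 at q = 5. Since P = $117 ≥ min AVC, the firm produces.
MC = 54 - 20q + 3q^2. Setting P = MC and taking the root on the rising branch gives q* = 9.
TR = 117·9 = 1053. TC = 875 + 405 = 1280. Profit = 1053 − 1280 = -$227.
By producing, the firm covers all variable cost plus $648 of fixed cost; shutting down would lose the full $875.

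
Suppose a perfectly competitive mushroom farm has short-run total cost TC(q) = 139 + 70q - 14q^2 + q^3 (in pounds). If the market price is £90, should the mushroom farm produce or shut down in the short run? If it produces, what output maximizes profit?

Strip out fixed cost: VC = 70q - 14q^2 + q^3. Then AVC = 70 - 14q + q^2 and MC = 70 - 28q + 3q^2.
The AVC parabola has its vertex at q = 14/2 = 7, where AVC = 70 - 14·7 + 7^2 = £21.
Because £90 ≥ £21, revenue can cover variable cost; the firm operates.
Set P = MC: 90 = 70 - 28q + 3q^2 → -20 - 28q + 3q^2 = 0. The roots are q = -2/3 and q = 10; the profit-maximizing output is on the rising part of MC, so q* = 10.
Check: AVC at q = 10 is £30 ≤ P, so revenue covers variable cost.
Profit = P·q − TC = 90·10 − 439 = £461.

Produce at q = 10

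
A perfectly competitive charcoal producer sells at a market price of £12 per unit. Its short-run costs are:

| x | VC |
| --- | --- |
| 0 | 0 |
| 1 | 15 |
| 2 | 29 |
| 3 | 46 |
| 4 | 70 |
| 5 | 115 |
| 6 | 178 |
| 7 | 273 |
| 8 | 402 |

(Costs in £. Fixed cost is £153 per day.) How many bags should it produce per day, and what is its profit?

Compute π = P·x − TC at each output: x=0: -153; x=1: -156; x=2: -158; x=3: -163; x=4: -175; x=5: -208; x=6: -259; x=7: -342; x=8: -459.
Profit is highest at x = 0. Equivalently, the lowest AVC in the table is 29/2 ≈ £14.50 at x = 2, and P = £12 falls below it — price never covers variable cost, so the firm shuts down and loses only its fixed cost.

x = 0 (shut down); profit = -£153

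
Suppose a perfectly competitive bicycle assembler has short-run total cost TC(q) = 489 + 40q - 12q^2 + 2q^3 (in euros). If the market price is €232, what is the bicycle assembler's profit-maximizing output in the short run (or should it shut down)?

Produce at q = 8

Variable cost is VC = 40q - 12q^2 + 2q^3, so AVC = VC/q = 40 - 12q + 2q^2 and MC = dTC/dq = 40 - 24q + 6q^2.
AVC hits its minimum where MC = AVC, at q = 3, giving min AVC = 40 - 12·3 + 2·3^2 = €22.
P = €232 exceeds min AVC = €22, so the firm stays open.
Solving P = MC: -192 - 24q + 6q^2 = 0 ⇒ q = -4 or 8. On the upward-sloping branch, q* = 8.
Check: AVC at q = 8 is €72 ≤ P, so revenue covers variable cost.
Profit = P·q − TC = 232·8 − 1065 = €791.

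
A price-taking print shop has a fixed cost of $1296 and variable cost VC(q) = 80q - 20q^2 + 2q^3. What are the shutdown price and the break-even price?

AVC = 80 - 20q + 2q^2; minimized at q = 5, giving min AVC = $30. That is the shutdown price.
ATC = 1296/q + 80 - 20q + 2q^2. Setting dATC/dq = −1296/q^2 − 20 + 4q = 0 gives q = 9 (since 4·9^3 − 20·9^2 = 1296).
min ATC = 1296/9 + 80 − 20·9 + 2·9^2 = $206. That is the break-even price.
Between these two prices the firm operates at a loss; above $206 it earns a profit.

Shutdown price = $30; break-even price = $206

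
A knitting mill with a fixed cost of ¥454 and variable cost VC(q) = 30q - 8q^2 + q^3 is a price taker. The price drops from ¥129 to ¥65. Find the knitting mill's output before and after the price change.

Output falls from 9 to 7

MC = 30 - 16q + 3q^2; the shutdown threshold is min AVC = ¥14 (at q = 4).
At P = ¥129 ≥ min AVC, set P = MC on the rising branch: q = 9.
At P = ¥65 ≥ min AVC, set P = MC: q = 7. The firm stays open but cuts output.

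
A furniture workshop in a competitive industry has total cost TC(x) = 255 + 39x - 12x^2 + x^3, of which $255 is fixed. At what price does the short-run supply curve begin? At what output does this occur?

The shutdown price is the minimum of AVC. VC = 39x - 12x^2 + x^3, so AVC = 39 - 12x + x^2.
At the minimum of AVC, MC = AVC. MC = 39 - 24x + 3x^2; setting MC = AVC gives 2x^2 - 12x = 0, so x = 6. min AVC = 3.
The firm shuts down for any P below $3.

$3 per unit, at x = 6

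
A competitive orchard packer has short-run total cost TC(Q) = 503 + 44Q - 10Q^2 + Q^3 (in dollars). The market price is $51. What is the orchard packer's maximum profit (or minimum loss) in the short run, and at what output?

Profit = -$307 at Q = 7

AVC = 44 - 10Q + Q^2 has its minimum $19 at Q = 5; price $51 clears that bar, so the firm operates.
With MC = 44 - 20Q + 3Q^2, P = MC on the upward-sloping part at Q* = 7.
TR = 51·7 = 357. TC = 503 + 161 = 664. Profit = 357 − 664 = -$307.
That loss of $307 beats the $503 the firm would lose by shutting down; producing recovers $196 of fixed cost.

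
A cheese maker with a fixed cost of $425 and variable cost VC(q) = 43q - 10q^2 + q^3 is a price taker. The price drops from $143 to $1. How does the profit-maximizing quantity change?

MC = 43 - 20q + 3q^2; the shutdown threshold is min AVC = $18 (at q = 5).
With P = $143 above the shutdown price, P = MC gives q = 10.
At P = $1 < min AVC = $18, price no longer covers variable cost at any output, so the firm shuts down: q = 0.

Output falls from 10 to 0 (the firm shuts down)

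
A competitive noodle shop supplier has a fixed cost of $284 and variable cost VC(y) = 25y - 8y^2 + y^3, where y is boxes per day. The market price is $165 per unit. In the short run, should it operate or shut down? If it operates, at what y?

Strip out fixed cost: VC = 25y - 8y^2 + y^3. Then AVC = 25 - 8y + y^2 and MC = 25 - 16y + 3y^2.
The AVC parabola has its vertex at y = 8/2 = 4, where AVC = 25 - 8·4 + 4^2 = $9.
Since P = $165 ≥ min AVC = $9, price covers variable cost and the firm should produce.
P = MC gives -140 - 16y + 3y^2 = 0, with roots -14/3 and 10. Take the larger (rising MC): y* = 10.
Check: AVC at y = 10 is $45 ≤ P, so revenue covers variable cost.
Profit = P·y − TC = 165·10 − 734 = $916.

Produce at y = 10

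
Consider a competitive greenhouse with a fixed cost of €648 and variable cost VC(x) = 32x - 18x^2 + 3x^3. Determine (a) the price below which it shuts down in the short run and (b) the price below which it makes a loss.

Shutdown price = €5; break-even price = €140

Shutdown price = min AVC. AVC = 32 - 18x + 3x^2, with vertex at x = 3 and minimum €5.
ATC = 648/x + 32 - 18x + 3x^2. Setting dATC/dx = −648/x^2 − 18 + 6x = 0 gives x = 6 (since 6·6^3 − 18·6^2 = 648).
min ATC = 648/6 + 32 − 18·6 + 3·6^2 = €140. That is the break-even price.
For €5 ≤ P < €140 the firm produces at a loss; below €5 it shuts down.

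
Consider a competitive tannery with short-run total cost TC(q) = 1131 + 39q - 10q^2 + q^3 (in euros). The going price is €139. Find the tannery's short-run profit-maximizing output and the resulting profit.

Profit = -€131 at q = 10

AVC = 39 - 10q + q^2 has its minimum €14 at q = 5; price €139 clears that bar, so the firm operates.
With MC = 39 - 20q + 3q^2, P = MC on the upward-sloping part at q* = 10.
TR = 139·10 = 1390. TC = 1131 + 390 = 1521. Profit = 1390 − 1521 = -€131.
That loss of €131 beats the €1131 the firm would lose by shutting down; producing recovers €1000 of fixed cost.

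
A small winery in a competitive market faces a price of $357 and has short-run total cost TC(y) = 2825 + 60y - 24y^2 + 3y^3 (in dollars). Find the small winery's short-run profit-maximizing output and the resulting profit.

Profit = -$395 at y = 9

AVC = 60 - 24y + 3y^2 has its minimum $12 at y = 4; price $357 clears that bar, so the firm operates.
With MC = 60 - 48y + 9y^2, P = MC on the upward-sloping part at y* = 9.
TR = 357·9 = 3213. TC = 2825 + 783 = 3608. Profit = 3213 − 3608 = -$395.
Shutting down would mean losing the fixed cost of $2825, so operating at a loss of $395 is better by $2430.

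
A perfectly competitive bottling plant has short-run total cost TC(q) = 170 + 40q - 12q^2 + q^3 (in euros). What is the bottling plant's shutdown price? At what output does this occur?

€4 per unit, at q = 6

Short-run supply begins at min AVC. From VC = 40q - 12q^2 + q^3, AVC = 40 - 12q + q^2.
dAVC/dq = -12 + 2q = 0 gives q = 6. min AVC = 40 - 12·6 + 6^2 = 4.
The firm shuts down for any P below €4.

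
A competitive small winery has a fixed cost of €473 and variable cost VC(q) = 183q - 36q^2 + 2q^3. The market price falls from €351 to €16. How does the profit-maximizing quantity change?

MC = 183 - 72q + 6q^2; the shutdown threshold is min AVC = €21 (at q = 9).
With P = €351 above the shutdown price, P = MC gives q = 14.
At P = €16 < min AVC = €21, price no longer covers variable cost at any output, so the firm shuts down: q = 0.

Output falls from 14 to 0 (the firm shuts down)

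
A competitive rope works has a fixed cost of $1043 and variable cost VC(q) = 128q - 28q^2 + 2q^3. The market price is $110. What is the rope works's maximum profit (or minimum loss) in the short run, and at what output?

Profit = -$395 at q = 9

AVC = 128 - 28q + 2q^2; min AVC = $30 at q = 7. Since P = $110 ≥ min AVC, the firm produces.
MC = 128 - 56q + 6q^2. Setting P = MC and taking the root on the rising branch gives q* = 9.
TR = 110·9 = 990. TC = 1043 + 342 = 1385. Profit = 990 − 1385 = -$395.
Shutting down would mean losing the fixed cost of $1043, so operating at a loss of $395 is better by $648.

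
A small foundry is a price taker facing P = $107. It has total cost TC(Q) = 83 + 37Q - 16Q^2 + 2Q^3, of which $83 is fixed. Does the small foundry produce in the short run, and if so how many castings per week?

Strip out fixed cost: VC = 37Q - 16Q^2 + 2Q^3. Then AVC = 37 - 16Q + 2Q^2 and MC = 37 - 32Q + 6Q^2.
AVC hits its minimum where MC = AVC, at Q = 4, giving min AVC = 37 - 16·4 + 2·4^2 = $5.
Since P = $107 ≥ min AVC = $5, price covers variable cost and the firm should produce.
P = MC gives -70 - 32Q + 6Q^2 = 0, with roots -5/3 and 7. Take the larger (rising MC): Q* = 7.
Check: AVC at Q = 7 is $23 ≤ P, so revenue covers variable cost.
Profit = P·Q − TC = 107·7 − 244 = $505.

Produce at Q = 7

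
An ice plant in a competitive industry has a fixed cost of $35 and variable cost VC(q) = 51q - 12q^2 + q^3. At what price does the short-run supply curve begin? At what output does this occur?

$15 per unit, at q = 6

The shutdown price is the minimum of AVC. VC = 51q - 12q^2 + q^3, so AVC = 51 - 12q + q^2.
At the minimum of AVC, MC = AVC. MC = 51 - 24q + 3q^2; setting MC = AVC gives 2q^2 - 12q = 0, so q = 6. min AVC = 15.
For P < $15 the firm produces nothing.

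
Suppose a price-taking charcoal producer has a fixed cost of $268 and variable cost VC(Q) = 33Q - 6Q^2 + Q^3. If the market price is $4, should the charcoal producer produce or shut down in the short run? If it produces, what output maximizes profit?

Variable cost is VC = 33Q - 6Q^2 + Q^3, so AVC = VC/Q = 33 - 6Q + Q^2 and MC = dTC/dQ = 33 - 12Q + 3Q^2.
The AVC parabola has its vertex at Q = 6/2 = 3, where AVC = 33 - 6·3 + 3^2 = $24.
With P < min AVC ($4 < $24), every unit sold adds to the loss.
The firm minimizes its loss by shutting down and losing only its fixed cost of $268.

Shut down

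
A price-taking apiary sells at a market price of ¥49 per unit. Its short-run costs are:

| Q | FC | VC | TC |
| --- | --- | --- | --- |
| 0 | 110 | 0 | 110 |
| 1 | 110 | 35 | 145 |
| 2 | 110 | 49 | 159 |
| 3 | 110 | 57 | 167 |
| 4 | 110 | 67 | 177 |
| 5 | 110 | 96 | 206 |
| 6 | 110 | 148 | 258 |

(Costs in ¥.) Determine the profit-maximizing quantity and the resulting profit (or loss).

Q = 5; profit = ¥39

Profit at each row (π = 49Q − TC): Q=0: -110; Q=1: -96; Q=2: -61; Q=3: -20; Q=4: 19; Q=5: 39; Q=6: 36.
Profit is maximized at Q = 5. AVC there is 96/5 = ¥19.20 ≤ P, so producing beats shutting down (which would give -¥110).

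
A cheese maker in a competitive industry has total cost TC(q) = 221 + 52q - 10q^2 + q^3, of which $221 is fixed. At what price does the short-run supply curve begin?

$27 per unit

Short-run supply begins at min AVC. From VC = 52q - 10q^2 + q^3, AVC = 52 - 10q + q^2.
dAVC/dq = -10 + 2q = 0 gives q = 5. min AVC = 52 - 10·5 + 5^2 = 27.
The firm shuts down for any P below $27.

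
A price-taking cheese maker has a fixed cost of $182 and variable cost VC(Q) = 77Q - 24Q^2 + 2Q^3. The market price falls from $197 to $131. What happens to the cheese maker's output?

Output falls from 10 to 9

MC = 77 - 48Q + 6Q^2; the shutdown threshold is min AVC = $5 (at Q = 6).
With P = $197 above the shutdown price, P = MC gives Q = 10.
At P = $131 ≥ min AVC, set P = MC: Q = 9. The firm stays open but cuts output.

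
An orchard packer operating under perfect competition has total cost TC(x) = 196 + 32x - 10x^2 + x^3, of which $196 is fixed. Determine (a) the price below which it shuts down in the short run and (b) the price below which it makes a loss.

Shutdown price = min AVC. AVC = 32 - 10x + x^2, with vertex at x = 5 and minimum $7.
ATC = 196/x + 32 - 10x + x^2. Setting dATC/dx = −196/x^2 − 10 + 2x = 0 gives x = 7 (since 2·7^3 − 10·7^2 = 196).
min ATC = 196/7 + 32 − 10·7 + 7^2 = $39. That is the break-even price.
For $7 ≤ P < $39 the firm produces at a loss; below $7 it shuts down.

Shutdown price = $7; break-even price = $39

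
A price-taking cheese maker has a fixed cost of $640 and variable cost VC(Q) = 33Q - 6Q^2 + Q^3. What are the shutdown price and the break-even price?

Shutdown price = $24; break-even price = $129

Shutdown price = min AVC. AVC = 33 - 6Q + Q^2, with vertex at Q = 3 and minimum $24.
ATC = 640/Q + 33 - 6Q + Q^2. Setting dATC/dQ = −640/Q^2 − 6 + 2Q = 0 gives Q = 8 (since 2·8^3 − 6·8^2 = 640).
min ATC = 640/8 + 33 − 6·8 + 8^2 = $129. That is the break-even price.
Between these two prices the firm operates at a loss; above $129 it earns a profit.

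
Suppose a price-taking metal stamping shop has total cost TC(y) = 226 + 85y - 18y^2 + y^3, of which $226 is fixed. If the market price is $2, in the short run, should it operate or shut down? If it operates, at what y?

Shut down

From TC, MC = TC'(y) = 85 - 36y + 3y^2 and AVC = VC/y = 85 - 18y + y^2.
AVC hits its minimum where MC = AVC, at y = 9, giving min AVC = 85 - 18·9 + 9^2 = $4.
P = $2 lies below min AVC = $4; no output level covers variable cost.
Shutting down limits the loss to fixed cost, $226.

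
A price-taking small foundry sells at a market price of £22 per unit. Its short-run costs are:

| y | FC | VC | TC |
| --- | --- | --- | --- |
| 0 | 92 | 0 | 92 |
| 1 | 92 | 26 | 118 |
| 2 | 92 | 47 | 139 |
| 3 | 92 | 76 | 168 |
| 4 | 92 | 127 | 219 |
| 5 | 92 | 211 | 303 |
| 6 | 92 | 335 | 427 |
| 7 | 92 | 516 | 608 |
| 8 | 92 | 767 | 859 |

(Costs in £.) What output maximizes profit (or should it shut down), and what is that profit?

Profit at each row (π = 22y − TC): y=0: -92; y=1: -96; y=2: -95; y=3: -102; y=4: -131; y=5: -193; y=6: -295; y=7: -454; y=8: -683.
Profit is highest at y = 0. Equivalently, the lowest AVC in the table is 47/2 ≈ £23.50 at y = 2, and P = £22 falls below it — price never covers variable cost, so the firm shuts down and loses only its fixed cost.

y = 0 (shut down); profit = -£92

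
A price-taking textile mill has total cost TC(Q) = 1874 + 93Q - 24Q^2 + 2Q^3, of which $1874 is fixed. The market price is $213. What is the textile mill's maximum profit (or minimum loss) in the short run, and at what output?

Profit = -$274 at Q = 10

AVC = 93 - 24Q + 2Q^2; min AVC = $21 at Q = 6. Since P = $213 ≥ min AVC, the firm produces.
With MC = 93 - 48Q + 6Q^2, P = MC on the upward-sloping part at Q* = 10.
TR = 213·10 = 2130. TC = 1874 + 530 = 2404. Profit = 2130 − 2404 = -$274.
That loss of $274 beats the $1874 the firm would lose by shutting down; producing recovers $1600 of fixed cost.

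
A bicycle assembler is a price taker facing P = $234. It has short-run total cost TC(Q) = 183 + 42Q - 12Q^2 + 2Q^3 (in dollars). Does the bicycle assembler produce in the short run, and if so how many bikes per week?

Produce at Q = 8

Strip out fixed cost: VC = 42Q - 12Q^2 + 2Q^3. Then AVC = 42 - 12Q + 2Q^2 and MC = 42 - 24Q + 6Q^2.
AVC hits its minimum where MC = AVC, at Q = 3, giving min AVC = 42 - 12·3 + 2·3^2 = $24.
P = $234 exceeds min AVC = $24, so the firm stays open.
Set P = MC: 234 = 42 - 24Q + 6Q^2 → -192 - 24Q + 6Q^2 = 0. The roots are Q = -4 and Q = 8; the profit-maximizing output is on the rising part of MC, so Q* = 8.
Check: AVC at Q = 8 is $74 ≤ P, so revenue covers variable cost.
Profit = P·Q − TC = 234·8 − 775 = $1097.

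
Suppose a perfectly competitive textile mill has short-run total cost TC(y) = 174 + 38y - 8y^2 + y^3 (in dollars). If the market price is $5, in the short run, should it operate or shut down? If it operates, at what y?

Shut down

Variable cost is VC = 38y - 8y^2 + y^3, so AVC = VC/y = 38 - 8y + y^2 and MC = dTC/dy = 38 - 16y + 3y^2.
AVC hits its minimum where MC = AVC, at y = 4, giving min AVC = 38 - 8·4 + 4^2 = $22.
P = $5 lies below min AVC = $22; no output level covers variable cost.
The firm minimizes its loss by shutting down and losing only its fixed cost of $174.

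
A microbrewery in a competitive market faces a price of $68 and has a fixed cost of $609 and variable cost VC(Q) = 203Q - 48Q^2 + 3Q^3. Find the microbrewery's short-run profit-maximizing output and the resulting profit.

AVC = 203 - 48Q + 3Q^2 has its minimum $11 at Q = 8; price $68 clears that bar, so the firm operates.
MC = 203 - 96Q + 9Q^2. Setting P = MC and taking the root on the rising branch gives Q* = 9.
TR = 68·9 = 612. TC = 609 + 126 = 735. Profit = 612 − 735 = -$123.
By producing, the firm covers all variable cost plus $486 of fixed cost; shutting down would lose the full $609.

Profit = -$123 at Q = 9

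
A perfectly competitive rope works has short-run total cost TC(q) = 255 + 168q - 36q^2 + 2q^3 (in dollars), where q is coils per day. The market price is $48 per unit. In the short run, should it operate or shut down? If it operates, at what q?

Produce at q = 10

Variable cost is VC = 168q - 36q^2 + 2q^3, so AVC = VC/q = 168 - 36q + 2q^2 and MC = dTC/dq = 168 - 72q + 6q^2.
AVC hits its minimum where MC = AVC, at q = 9, giving min AVC = 168 - 36·9 + 2·9^2 = $6.
Because $48 ≥ $6, revenue can cover variable cost; the firm operates.
Set P = MC: 48 = 168 - 72q + 6q^2 → 120 - 72q + 6q^2 = 0. The roots are q = 2 and q = 10; the profit-maximizing output is on the rising part of MC, so q* = 10.
Check: AVC at q = 10 is $8 ≤ P, so revenue covers variable cost.
Profit = P·q − TC = 48·10 − 335 = $145.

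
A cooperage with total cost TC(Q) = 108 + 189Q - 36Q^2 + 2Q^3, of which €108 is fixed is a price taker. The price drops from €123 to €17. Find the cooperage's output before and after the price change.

Output falls from 11 to 0 (the firm shuts down)

MC = 189 - 72Q + 6Q^2; the shutdown threshold is min AVC = €27 (at Q = 9).
At P = €123 ≥ min AVC, set P = MC on the rising branch: Q = 11.
At P = €17 < min AVC = €27, price no longer covers variable cost at any output, so the firm shuts down: Q = 0.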